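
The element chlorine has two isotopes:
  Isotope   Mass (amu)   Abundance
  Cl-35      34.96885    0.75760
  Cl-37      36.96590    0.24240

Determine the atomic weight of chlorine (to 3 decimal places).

35.453 amu

Weight each isotope mass by its fractional abundance: 0.75760 × 34.96885 + 0.24240 × 36.96590
= 26.492401 + 8.960534 = 35.452935 amu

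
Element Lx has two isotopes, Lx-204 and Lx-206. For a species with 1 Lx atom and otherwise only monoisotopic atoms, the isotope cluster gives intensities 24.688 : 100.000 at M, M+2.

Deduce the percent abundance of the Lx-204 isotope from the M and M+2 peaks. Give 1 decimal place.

Write p for the Lx-204 fraction. I(M+2)/I(M) = [C(1,1)·p^0·(1−p)] / p^1 = 1·(1−p)/p = 100.000/24.688 = 4.0506
(1−p)/p = 4.0506/1 = 4.0506  ⇒  p = 1/(1 + 4.0506) = 0.1980
Lx-204: 19.8%, Lx-206: 80.2%.

19.8%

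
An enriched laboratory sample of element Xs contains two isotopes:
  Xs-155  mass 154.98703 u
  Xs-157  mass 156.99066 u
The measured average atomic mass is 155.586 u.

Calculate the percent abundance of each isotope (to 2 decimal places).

Xs-155: 70.11%, Xs-157: 29.89%

Let x be the fractional abundance of Xs-155; then Xs-157 has abundance 1 − x.
154.98703·x + 156.99066·(1 − x) = 155.586
(154.98703 − 156.99066)·x = 155.586 − 156.99066
x = -1.40466 / -2.00363 = 0.70106 → 70.11% Xs-155, 29.89% Xs-157.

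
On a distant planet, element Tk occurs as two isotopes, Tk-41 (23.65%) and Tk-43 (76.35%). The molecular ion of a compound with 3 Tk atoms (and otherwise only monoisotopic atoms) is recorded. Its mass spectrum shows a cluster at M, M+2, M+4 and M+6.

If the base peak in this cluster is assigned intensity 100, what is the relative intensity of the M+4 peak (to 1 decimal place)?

Binomial terms of (0.2365 + 0.7635)^3: M 0.0132, M+2 0.1281, M+4 0.4136, M+6 0.4451 → M+6 is the base peak.
P(M+6) = C(3,3) × 0.2365^0 × 0.7635^3 = 1 × 1.0000 × 0.44506877 = 0.445069 (base)
P(M+4) = C(3,2) × 0.2365^1 × 0.7635^2 = 3 × 0.2365 × 0.58293225 = 0.413590
Relative intensity = 0.413590 / 0.445069 × 100 = 92.9

92.9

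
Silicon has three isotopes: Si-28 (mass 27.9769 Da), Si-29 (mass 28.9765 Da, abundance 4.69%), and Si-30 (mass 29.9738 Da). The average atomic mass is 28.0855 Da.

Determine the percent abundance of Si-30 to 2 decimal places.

3.09%

Let x and y be the fractions of Si-28 and Si-30. Then x + y = 1 − 0.0469 = 0.9531 and 27.9769x + 29.9738y = 28.0855 − 0.0469×28.9765 = 26.72650215.
Substituting: 27.9769x + 29.9738(0.9531 − x) = 26.72650215
(27.9769 − 29.9738)x = -1.84152663  ⇒  x = 0.92219, y = 0.03091
Si-28: 92.22%, Si-30: 3.09%.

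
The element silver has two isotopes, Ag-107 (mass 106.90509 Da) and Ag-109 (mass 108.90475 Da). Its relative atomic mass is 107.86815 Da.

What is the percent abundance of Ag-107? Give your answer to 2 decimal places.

51.84%

With x = fraction of Ag-107 (so Ag-109 is 1 − x):
106.90509·x + 108.90475·(1 − x) = 107.86815
(106.90509 − 108.90475)·x = 107.86815 − 108.90475
x = -1.03660 / -1.99966 = 0.51839 → 51.84% Ag-107, 48.16% Ag-109.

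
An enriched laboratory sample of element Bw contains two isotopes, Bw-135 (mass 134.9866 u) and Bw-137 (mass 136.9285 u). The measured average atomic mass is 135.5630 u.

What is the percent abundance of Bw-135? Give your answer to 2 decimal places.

Let x be the fractional abundance of Bw-135; then Bw-137 has abundance 1 − x.
134.9866·x + 136.9285·(1 − x) = 135.5630
(134.9866 − 136.9285)·x = 135.5630 − 136.9285
x = -1.3655 / -1.9419 = 0.70318 → 70.32% Bw-135, 29.68% Bw-137.

70.32%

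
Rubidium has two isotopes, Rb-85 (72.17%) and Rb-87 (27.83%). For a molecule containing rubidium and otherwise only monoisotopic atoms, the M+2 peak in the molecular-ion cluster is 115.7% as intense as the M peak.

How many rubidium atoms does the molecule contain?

For n independent Rb atoms, I(M+2)/I(M) = n · (abundance Rb-87) / (abundance Rb-85) = n · 0.2783/0.7217.
n = 1.157 × 0.7217/0.2783 = 3.00 ≈ 3

3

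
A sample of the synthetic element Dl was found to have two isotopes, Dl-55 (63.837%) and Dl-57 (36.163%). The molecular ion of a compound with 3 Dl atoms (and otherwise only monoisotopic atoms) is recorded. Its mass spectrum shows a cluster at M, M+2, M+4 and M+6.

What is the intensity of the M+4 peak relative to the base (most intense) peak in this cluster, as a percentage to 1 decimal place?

56.6%

Term probabilities: M 0.2601, M+2 0.4421, M+4 0.2505, M+6 0.0473. Base peak = M+2.
P(M+2) = C(3,1) × 0.63837^2 × 0.36163^1 = 3 × 0.40751626 × 0.36163 = 0.442110 (base)
P(M+4) = C(3,2) × 0.63837^1 × 0.36163^2 = 3 × 0.63837 × 0.13077626 = 0.250451
Relative intensity = 0.250451 / 0.442110 × 100 = 56.6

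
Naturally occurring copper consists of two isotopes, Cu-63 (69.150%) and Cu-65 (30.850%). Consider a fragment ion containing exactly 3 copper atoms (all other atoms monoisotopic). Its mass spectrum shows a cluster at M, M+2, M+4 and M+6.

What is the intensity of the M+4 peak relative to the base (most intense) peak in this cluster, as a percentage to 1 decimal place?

Binomial terms of (0.69150 + 0.30850)^3: M 0.3307, M+2 0.4425, M+4 0.1974, M+6 0.0294 → M+2 is the base peak.
P(M+2) = C(3,1) × 0.69150^2 × 0.30850^1 = 3 × 0.47817225 × 0.3085 = 0.442548 (base)
P(M+4) = C(3,2) × 0.69150^1 × 0.30850^2 = 3 × 0.6915 × 0.09517225 = 0.197435
Relative intensity = 0.197435 / 0.442548 × 100 = 44.6

44.6%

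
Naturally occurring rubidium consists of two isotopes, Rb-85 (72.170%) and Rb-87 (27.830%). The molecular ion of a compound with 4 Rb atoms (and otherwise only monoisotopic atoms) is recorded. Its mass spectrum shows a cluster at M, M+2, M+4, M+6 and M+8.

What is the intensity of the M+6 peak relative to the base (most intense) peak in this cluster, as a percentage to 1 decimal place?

14.9%

Term probabilities: M 0.2713, M+2 0.4184, M+4 0.2420, M+6 0.0622, M+8 0.0060. Base peak = M+2.
P(M+2) = C(4,1) × 0.72170^3 × 0.27830^1 = 4 × 0.37589809 × 0.2783 = 0.418450 (base)
P(M+6) = C(4,3) × 0.72170^1 × 0.27830^3 = 4 × 0.7217 × 0.02155458 = 0.062224
Relative intensity = 0.062224 / 0.418450 × 100 = 14.9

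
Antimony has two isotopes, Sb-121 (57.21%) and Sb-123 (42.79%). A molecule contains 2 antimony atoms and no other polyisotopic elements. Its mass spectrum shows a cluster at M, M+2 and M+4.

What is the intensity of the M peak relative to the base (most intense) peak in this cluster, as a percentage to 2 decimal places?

66.85%

(0.5721 + 0.4279)^2 gives M 0.3273, M+2 0.4896, M+4 0.1831; the largest is M+2.
P(M+2) = C(2,1) × 0.5721^1 × 0.4279^1 = 2 × 0.5721 × 0.4279 = 0.489603 (base)
P(M) = C(2,0) × 0.5721^2 × 0.4279^0 = 1 × 0.32729841 × 1.0000 = 0.327298
Relative intensity = 0.327298 / 0.489603 × 100 = 66.85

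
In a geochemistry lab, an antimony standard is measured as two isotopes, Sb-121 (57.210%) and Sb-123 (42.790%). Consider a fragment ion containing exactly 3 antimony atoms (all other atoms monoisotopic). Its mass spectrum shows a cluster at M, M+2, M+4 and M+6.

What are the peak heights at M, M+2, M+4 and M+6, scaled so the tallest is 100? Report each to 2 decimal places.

44.57 : 100.00 : 74.79 : 18.65

Each Sb atom is independently Sb-121 (p = 0.57210) or Sb-123 (q = 0.42790); the cluster is the binomial expansion (p + q)^3.
P(M) = 0.57210^3 = 0.187247
P(M+2) = 3 × 0.57210^2 × 0.42790^1 = 0.420153
P(M+4) = 3 × 0.57210^1 × 0.42790^2 = 0.314252
P(M+6) = 0.42790^3 = 0.078348
The M+2 peak is largest (0.420153); scaling to 100 gives 44.57 : 100.00 : 74.79 : 18.65.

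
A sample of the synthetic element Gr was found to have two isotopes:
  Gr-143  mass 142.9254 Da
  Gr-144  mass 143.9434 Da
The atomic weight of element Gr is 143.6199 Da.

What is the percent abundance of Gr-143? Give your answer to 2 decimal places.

Writing the weighted mean with unknown fraction x of Gr-143:
142.9254·x + 143.9434·(1 − x) = 143.6199
(142.9254 − 143.9434)·x = 143.6199 − 143.9434
x = -0.3235 / -1.0180 = 0.31778 → 31.78% Gr-143, 68.22% Gr-144.

31.78%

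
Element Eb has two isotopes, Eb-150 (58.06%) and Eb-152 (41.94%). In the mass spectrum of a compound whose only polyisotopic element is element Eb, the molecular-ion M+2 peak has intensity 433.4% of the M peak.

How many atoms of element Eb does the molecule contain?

6

With n Eb atoms, P(M+2)/P(M) = C(n,1)·p^(n−1)q / p^n = n·q/p = n · 0.4194/0.5806.
n = 4.334 × 0.5806/0.4194 = 6.00 ≈ 6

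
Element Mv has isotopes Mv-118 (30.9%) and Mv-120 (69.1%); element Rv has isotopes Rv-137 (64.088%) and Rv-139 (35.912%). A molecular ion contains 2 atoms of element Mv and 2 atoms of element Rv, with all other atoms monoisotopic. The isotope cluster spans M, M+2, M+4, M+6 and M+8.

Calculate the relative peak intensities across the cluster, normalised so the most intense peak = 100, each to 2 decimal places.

Element Mv pattern (n=2): 0.095481 : 0.427038 : 0.477481
Element Rv pattern (n=2): 0.41072717 : 0.46030565 : 0.12896717
Convolve the two distributions (both contribute in 2-u steps):
  M: 0.095481×0.41072717 = 0.039217
  M+2: 0.095481×0.46030565 + 0.427038×0.41072717 = 0.219347
  M+4: 0.095481×0.12896717 + 0.427038×0.46030565 + 0.477481×0.41072717 = 0.404996
  M+6: 0.427038×0.12896717 + 0.477481×0.46030565 = 0.274861
  M+8: 0.477481×0.12896717 = 0.061579
Scale to base peak (0.404996) = 100: 9.68 : 54.16 : 100.00 : 67.87 : 15.20

9.68 : 54.16 : 100.00 : 67.87 : 15.20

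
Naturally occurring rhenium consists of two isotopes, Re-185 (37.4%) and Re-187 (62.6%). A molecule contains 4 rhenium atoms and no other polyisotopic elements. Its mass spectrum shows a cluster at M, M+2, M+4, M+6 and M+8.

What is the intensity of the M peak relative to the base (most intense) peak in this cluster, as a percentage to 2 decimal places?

Term probabilities: M 0.0196, M+2 0.1310, M+4 0.3289, M+6 0.3670, M+8 0.1536. Base peak = M+6.
P(M+6) = C(4,3) × 0.374^1 × 0.626^3 = 4 × 0.3740 × 0.24531438 = 0.366990 (base)
P(M) = C(4,0) × 0.374^4 × 0.626^0 = 1 × 0.0195653 × 1.0000 = 0.019565
Relative intensity = 0.019565 / 0.366990 × 100 = 5.33

5.33%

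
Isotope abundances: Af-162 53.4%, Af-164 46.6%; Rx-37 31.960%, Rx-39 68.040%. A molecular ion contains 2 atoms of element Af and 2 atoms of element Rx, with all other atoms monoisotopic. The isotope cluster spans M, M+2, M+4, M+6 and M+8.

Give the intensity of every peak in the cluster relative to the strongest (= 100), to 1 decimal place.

Element Af pattern (n=2): 0.285156 : 0.497688 : 0.217156
Element Rx pattern (n=2): 0.10214416 : 0.43491168 : 0.46294416
Convolve the two distributions (both contribute in 2-u steps):
  M: 0.285156×0.10214416 = 0.029127
  M+2: 0.285156×0.43491168 + 0.497688×0.10214416 = 0.174854
  M+4: 0.285156×0.46294416 + 0.497688×0.43491168 + 0.217156×0.10214416 = 0.370643
  M+6: 0.497688×0.46294416 + 0.217156×0.43491168 = 0.324845
  M+8: 0.217156×0.46294416 = 0.100531
Scale to base peak (0.370643) = 100: 7.9 : 47.2 : 100.0 : 87.6 : 27.1

7.9 : 47.2 : 100.0 : 87.6 : 27.1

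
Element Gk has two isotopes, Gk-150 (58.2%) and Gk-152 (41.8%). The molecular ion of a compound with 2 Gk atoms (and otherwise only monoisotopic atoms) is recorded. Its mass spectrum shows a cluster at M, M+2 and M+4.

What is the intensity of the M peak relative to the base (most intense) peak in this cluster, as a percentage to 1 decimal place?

(0.582 + 0.418)^2 gives M 0.3387, M+2 0.4866, M+4 0.1747; the largest is M+2.
P(M+2) = C(2,1) × 0.582^1 × 0.418^1 = 2 × 0.5820 × 0.4180 = 0.486552 (base)
P(M) = C(2,0) × 0.582^2 × 0.418^0 = 1 × 0.338724 × 1.0000 = 0.338724
Relative intensity = 0.338724 / 0.486552 × 100 = 69.6

69.6%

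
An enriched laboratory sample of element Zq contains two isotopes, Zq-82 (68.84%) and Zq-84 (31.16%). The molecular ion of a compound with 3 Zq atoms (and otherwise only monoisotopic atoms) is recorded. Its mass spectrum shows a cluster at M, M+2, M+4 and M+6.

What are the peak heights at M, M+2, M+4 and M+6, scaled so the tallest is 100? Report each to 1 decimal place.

Expanding (0.6884 + 0.3116)^3:
P(M) = 0.6884^3 = 0.326229
P(M+2) = 3 × 0.6884^2 × 0.3116^1 = 0.442997
P(M+4) = 3 × 0.6884^1 × 0.3116^2 = 0.200520
P(M+6) = 0.3116^3 = 0.030255
The M+2 peak is largest (0.442997); scaling to 100 gives 73.6 : 100.0 : 45.3 : 6.8.

73.6 : 100.0 : 45.3 : 6.8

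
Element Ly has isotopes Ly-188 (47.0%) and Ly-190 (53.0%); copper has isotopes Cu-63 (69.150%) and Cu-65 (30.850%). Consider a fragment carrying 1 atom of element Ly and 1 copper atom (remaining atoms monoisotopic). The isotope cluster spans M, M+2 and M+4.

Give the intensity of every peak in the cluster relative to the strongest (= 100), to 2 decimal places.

Element Ly pattern (n=1): 0.4700 : 0.5300
Copper pattern (n=1): 0.6915 : 0.3085
Convolve the two distributions (both contribute in 2-u steps):
  M: 0.4700×0.6915 = 0.325005
  M+2: 0.4700×0.3085 + 0.5300×0.6915 = 0.511490
  M+4: 0.5300×0.3085 = 0.163505
Scale to base peak (0.511490) = 100: 63.54 : 100.00 : 31.97

63.54 : 100.00 : 31.97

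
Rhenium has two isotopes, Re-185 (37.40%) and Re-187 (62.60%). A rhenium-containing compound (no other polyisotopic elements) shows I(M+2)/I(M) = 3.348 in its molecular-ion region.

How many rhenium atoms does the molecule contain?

2

For n independent Re atoms, I(M+2)/I(M) = n · (abundance Re-187) / (abundance Re-185) = n · 0.6260/0.3740.
n = 3.348 × 0.3740/0.6260 = 2.00 ≈ 2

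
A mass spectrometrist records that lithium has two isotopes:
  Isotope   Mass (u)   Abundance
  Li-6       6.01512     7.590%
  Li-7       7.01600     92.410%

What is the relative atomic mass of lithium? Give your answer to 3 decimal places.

6.940 u

Weight each isotope mass by its fractional abundance: 0.07590 × 6.01512 + 0.92410 × 7.01600
= 0.456548 + 6.483486 = 6.940034 u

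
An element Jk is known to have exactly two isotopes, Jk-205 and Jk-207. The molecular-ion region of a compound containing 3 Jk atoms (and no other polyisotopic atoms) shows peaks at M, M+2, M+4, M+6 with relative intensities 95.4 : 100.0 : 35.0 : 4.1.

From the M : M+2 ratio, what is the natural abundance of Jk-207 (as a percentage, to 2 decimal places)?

25.89%

If p is the fraction of Jk that is Jk-205, then I(M+2)/I(M) = [C(3,1)·p^2·(1−p)] / p^3 = 3·(1−p)/p = 100.0/95.4 = 1.0482
(1−p)/p = 1.0482/3 = 0.3494  ⇒  p = 1/(1 + 0.3494) = 0.7411
Jk-205: 74.11%, Jk-207: 25.89%.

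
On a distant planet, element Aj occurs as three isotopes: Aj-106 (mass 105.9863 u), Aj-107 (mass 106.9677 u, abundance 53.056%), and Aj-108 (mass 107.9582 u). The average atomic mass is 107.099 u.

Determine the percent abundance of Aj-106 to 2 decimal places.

16.92%

The remaining 46.944% is split between Aj-106 (fraction x) and Aj-108 (fraction 0.46944 − x).
Substituting: 105.9863x + 107.9582(0.46944 − x) = 50.346217088
(105.9863 − 107.9582)x = -0.33368032  ⇒  x = 0.16922, y = 0.30022
Aj-106: 16.92%, Aj-108: 30.02%.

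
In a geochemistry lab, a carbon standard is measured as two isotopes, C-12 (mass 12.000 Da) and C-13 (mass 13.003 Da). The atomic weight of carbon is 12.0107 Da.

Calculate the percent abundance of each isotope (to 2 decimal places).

C-12: 98.93%, C-13: 1.07%

Writing the weighted mean with unknown fraction x of C-12:
12.000·x + 13.003·(1 − x) = 12.0107
(12.000 − 13.003)·x = 12.0107 − 13.003
x = -0.9923 / -1.003 = 0.98933 → 98.93% C-12, 1.07% C-13.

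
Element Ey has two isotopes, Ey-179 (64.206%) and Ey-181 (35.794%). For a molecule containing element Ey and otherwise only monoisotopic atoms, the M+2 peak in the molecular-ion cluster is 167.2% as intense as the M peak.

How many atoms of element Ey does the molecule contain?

The M+2/M ratio from n Ey atoms is n · q/p = n · 0.35794/0.64206.
n = 1.672 × 0.64206/0.35794 = 3.00 ≈ 3

3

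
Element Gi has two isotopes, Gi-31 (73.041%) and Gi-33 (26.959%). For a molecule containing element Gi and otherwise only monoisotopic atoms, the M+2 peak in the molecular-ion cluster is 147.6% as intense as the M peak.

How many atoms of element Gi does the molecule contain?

The M+2/M ratio from n Gi atoms is n · q/p = n · 0.26959/0.73041.
n = 1.476 × 0.73041/0.26959 = 4.00 ≈ 4

4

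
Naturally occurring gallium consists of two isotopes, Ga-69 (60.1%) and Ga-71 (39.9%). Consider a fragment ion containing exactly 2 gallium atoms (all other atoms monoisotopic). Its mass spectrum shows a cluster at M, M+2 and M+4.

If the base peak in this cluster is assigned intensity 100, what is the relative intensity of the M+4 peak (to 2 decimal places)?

33.19

Binomial terms of (0.601 + 0.399)^2: M 0.3612, M+2 0.4796, M+4 0.1592 → M+2 is the base peak.
P(M+2) = C(2,1) × 0.601^1 × 0.399^1 = 2 × 0.6010 × 0.3990 = 0.479598 (base)
P(M+4) = C(2,2) × 0.601^0 × 0.399^2 = 1 × 1.0000 × 0.159201 = 0.159201
Relative intensity = 0.159201 / 0.479598 × 100 = 33.19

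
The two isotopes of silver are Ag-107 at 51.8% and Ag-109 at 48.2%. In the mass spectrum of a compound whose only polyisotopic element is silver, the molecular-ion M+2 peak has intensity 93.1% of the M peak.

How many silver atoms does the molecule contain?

1

With n Ag atoms, P(M+2)/P(M) = C(n,1)·p^(n−1)q / p^n = n·q/p = n · 0.482/0.518.
n = 0.931 × 0.518/0.482 = 1.00 ≈ 1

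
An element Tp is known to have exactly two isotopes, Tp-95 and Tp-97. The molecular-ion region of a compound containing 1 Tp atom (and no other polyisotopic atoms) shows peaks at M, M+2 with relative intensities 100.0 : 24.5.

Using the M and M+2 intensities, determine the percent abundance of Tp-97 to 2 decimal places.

If p is the fraction of Tp that is Tp-95, then I(M+2)/I(M) = [C(1,1)·p^0·(1−p)] / p^1 = 1·(1−p)/p = 24.5/100.0 = 0.2450
(1−p)/p = 0.2450/1 = 0.2450  ⇒  p = 1/(1 + 0.2450) = 0.8032
Tp-95: 80.32%, Tp-97: 19.68%.

19.68%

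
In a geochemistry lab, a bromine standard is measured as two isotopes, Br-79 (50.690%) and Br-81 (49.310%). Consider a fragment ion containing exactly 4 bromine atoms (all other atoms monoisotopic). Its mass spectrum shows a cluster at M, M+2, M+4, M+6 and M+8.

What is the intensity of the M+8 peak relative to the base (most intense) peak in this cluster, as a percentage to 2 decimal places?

15.77%

Binomial terms of (0.50690 + 0.49310)^4: M 0.0660, M+2 0.2569, M+4 0.3749, M+6 0.2431, M+8 0.0591 → M+4 is the base peak.
P(M+4) = C(4,2) × 0.50690^2 × 0.49310^2 = 6 × 0.25694761 × 0.24314761 = 0.374857 (base)
P(M+8) = C(4,4) × 0.50690^0 × 0.49310^4 = 1 × 1.0000 × 0.05912076 = 0.059121
Relative intensity = 0.059121 / 0.374857 × 100 = 15.77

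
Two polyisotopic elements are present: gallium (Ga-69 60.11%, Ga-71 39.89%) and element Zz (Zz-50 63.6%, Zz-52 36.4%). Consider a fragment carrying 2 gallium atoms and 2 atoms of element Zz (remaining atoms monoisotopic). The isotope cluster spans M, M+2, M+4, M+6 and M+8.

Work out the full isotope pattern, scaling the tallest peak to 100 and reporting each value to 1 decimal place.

40.5 : 100.0 : 92.5 : 38.0 : 5.8

Gallium pattern (n=2): 0.36132121 : 0.47955758 : 0.15912121
Element Zz pattern (n=2): 0.404496 : 0.463008 : 0.132496
Convolve the two distributions (both contribute in 2-u steps):
  M: 0.36132121×0.404496 = 0.146153
  M+2: 0.36132121×0.463008 + 0.47955758×0.404496 = 0.361274
  M+4: 0.36132121×0.132496 + 0.47955758×0.463008 + 0.15912121×0.404496 = 0.334277
  M+6: 0.47955758×0.132496 + 0.15912121×0.463008 = 0.137214
  M+8: 0.15912121×0.132496 = 0.021083
Scale to base peak (0.361274) = 100: 40.5 : 100.0 : 92.5 : 38.0 : 5.8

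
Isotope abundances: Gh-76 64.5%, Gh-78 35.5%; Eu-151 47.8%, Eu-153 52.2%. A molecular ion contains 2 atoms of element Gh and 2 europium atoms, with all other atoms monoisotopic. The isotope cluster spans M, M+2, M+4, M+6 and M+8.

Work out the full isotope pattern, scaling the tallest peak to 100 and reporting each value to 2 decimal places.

Element Gh pattern (n=2): 0.416025 : 0.45795 : 0.126025
Europium pattern (n=2): 0.228484 : 0.499032 : 0.272484
Convolve the two distributions (both contribute in 2-u steps):
  M: 0.416025×0.228484 = 0.095055
  M+2: 0.416025×0.499032 + 0.45795×0.228484 = 0.312244
  M+4: 0.416025×0.272484 + 0.45795×0.499032 + 0.126025×0.228484 = 0.370687
  M+6: 0.45795×0.272484 + 0.126025×0.499032 = 0.187675
  M+8: 0.126025×0.272484 = 0.034340
Scale to base peak (0.370687) = 100: 25.64 : 84.23 : 100.00 : 50.63 : 9.26

25.64 : 84.23 : 100.00 : 50.63 : 9.26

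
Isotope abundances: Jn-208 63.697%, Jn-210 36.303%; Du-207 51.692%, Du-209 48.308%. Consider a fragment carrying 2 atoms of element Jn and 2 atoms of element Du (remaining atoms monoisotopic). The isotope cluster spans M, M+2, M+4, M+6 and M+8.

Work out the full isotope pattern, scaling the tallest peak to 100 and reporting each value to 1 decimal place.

30.0 : 90.4 : 100.0 : 48.1 : 8.5

Element Jn pattern (n=2): 0.40573078 : 0.46247844 : 0.13179078
Element Du pattern (n=2): 0.26720629 : 0.49942743 : 0.23336629
Convolve the two distributions (both contribute in 2-u steps):
  M: 0.40573078×0.26720629 = 0.108414
  M+2: 0.40573078×0.49942743 + 0.46247844×0.26720629 = 0.326210
  M+4: 0.40573078×0.23336629 + 0.46247844×0.49942743 + 0.13179078×0.26720629 = 0.360874
  M+6: 0.46247844×0.23336629 + 0.13179078×0.49942743 = 0.173747
  M+8: 0.13179078×0.23336629 = 0.030756
Scale to base peak (0.360874) = 100: 30.0 : 90.4 : 100.0 : 48.1 : 8.5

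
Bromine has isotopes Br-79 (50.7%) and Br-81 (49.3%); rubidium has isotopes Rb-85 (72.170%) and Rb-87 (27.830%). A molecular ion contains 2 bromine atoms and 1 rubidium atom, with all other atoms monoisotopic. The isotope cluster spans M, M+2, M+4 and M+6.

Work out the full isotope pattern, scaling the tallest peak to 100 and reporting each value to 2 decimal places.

42.91 : 100.00 : 72.75 : 15.65

Bromine pattern (n=2): 0.257049 : 0.499902 : 0.243049
Rubidium pattern (n=1): 0.7217 : 0.2783
Convolve the two distributions (both contribute in 2-u steps):
  M: 0.257049×0.7217 = 0.185512
  M+2: 0.257049×0.2783 + 0.499902×0.7217 = 0.432316
  M+4: 0.499902×0.2783 + 0.243049×0.7217 = 0.314531
  M+6: 0.243049×0.2783 = 0.067641
Scale to base peak (0.432316) = 100: 42.91 : 100.00 : 72.75 : 15.65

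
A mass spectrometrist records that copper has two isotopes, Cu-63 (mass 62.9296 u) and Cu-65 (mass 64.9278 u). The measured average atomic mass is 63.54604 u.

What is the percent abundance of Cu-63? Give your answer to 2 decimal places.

With x = fraction of Cu-63 (so Cu-65 is 1 − x):
62.9296·x + 64.9278·(1 − x) = 63.54604
(62.9296 − 64.9278)·x = 63.54604 − 64.9278
x = -1.38176 / -1.9982 = 0.69150 → 69.15% Cu-63, 30.85% Cu-65.

69.15%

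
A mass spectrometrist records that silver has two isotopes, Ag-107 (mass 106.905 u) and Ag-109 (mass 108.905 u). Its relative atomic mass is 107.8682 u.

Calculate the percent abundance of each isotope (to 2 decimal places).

Ag-107: 51.84%, Ag-109: 48.16%

Writing the weighted mean with unknown fraction x of Ag-107:
106.905·x + 108.905·(1 − x) = 107.8682
(106.905 − 108.905)·x = 107.8682 − 108.905
x = -1.0368 / -2.000 = 0.51840 → 51.84% Ag-107, 48.16% Ag-109.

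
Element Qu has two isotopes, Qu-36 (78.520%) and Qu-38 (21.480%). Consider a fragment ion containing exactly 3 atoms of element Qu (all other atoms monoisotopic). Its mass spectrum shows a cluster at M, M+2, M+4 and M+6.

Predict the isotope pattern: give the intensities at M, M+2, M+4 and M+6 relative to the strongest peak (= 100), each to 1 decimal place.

100.0 : 82.1 : 22.5 : 2.0

Each Qu atom is independently Qu-36 (p = 0.78520) or Qu-38 (q = 0.21480); the cluster is the binomial expansion (p + q)^3.
P(M) = 0.78520^3 = 0.484106
P(M+2) = 3 × 0.78520^2 × 0.21480^1 = 0.397298
P(M+4) = 3 × 0.78520^1 × 0.21480^2 = 0.108685
P(M+6) = 0.21480^3 = 0.009911
The M peak is largest (0.484106); scaling to 100 gives 100.0 : 82.1 : 22.5 : 2.0.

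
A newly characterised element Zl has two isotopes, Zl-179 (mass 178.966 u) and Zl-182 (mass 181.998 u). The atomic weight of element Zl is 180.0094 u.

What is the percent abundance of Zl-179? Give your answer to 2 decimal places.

With x = fraction of Zl-179 (so Zl-182 is 1 − x):
178.966·x + 181.998·(1 − x) = 180.0094
(178.966 − 181.998)·x = 180.0094 − 181.998
x = -1.9886 / -3.032 = 0.65587 → 65.59% Zl-179, 34.41% Zl-182.

65.59%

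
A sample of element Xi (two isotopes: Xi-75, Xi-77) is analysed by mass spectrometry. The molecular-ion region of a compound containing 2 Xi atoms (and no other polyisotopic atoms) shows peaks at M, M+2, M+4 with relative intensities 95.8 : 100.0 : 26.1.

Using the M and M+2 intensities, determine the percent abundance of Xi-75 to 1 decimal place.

65.7%

Write p for the Xi-75 fraction. I(M+2)/I(M) = [C(2,1)·p^1·(1−p)] / p^2 = 2·(1−p)/p = 100.0/95.8 = 1.0438
(1−p)/p = 1.0438/2 = 0.5219  ⇒  p = 1/(1 + 0.5219) = 0.6571
Xi-75: 65.7%, Xi-77: 34.3%.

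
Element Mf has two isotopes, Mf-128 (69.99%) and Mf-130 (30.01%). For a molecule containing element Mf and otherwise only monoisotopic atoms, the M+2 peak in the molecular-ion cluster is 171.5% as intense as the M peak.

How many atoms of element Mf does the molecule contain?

4

With n Mf atoms, P(M+2)/P(M) = C(n,1)·p^(n−1)q / p^n = n·q/p = n · 0.3001/0.6999.
n = 1.715 × 0.6999/0.3001 = 4.00 ≈ 4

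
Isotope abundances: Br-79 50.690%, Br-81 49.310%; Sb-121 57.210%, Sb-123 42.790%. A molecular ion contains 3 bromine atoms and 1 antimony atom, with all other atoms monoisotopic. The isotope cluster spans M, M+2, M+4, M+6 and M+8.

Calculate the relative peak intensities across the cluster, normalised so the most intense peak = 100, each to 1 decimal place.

19.9 : 73.0 : 100.0 : 60.6 : 13.7

Bromine pattern (n=3): 0.13024674 : 0.3801026 : 0.36975457 : 0.11989609
Antimony pattern (n=1): 0.5721 : 0.4279
Convolve the two distributions (both contribute in 2-u steps):
  M: 0.13024674×0.5721 = 0.074514
  M+2: 0.13024674×0.4279 + 0.3801026×0.5721 = 0.273189
  M+4: 0.3801026×0.4279 + 0.36975457×0.5721 = 0.374182
  M+6: 0.36975457×0.4279 + 0.11989609×0.5721 = 0.226811
  M+8: 0.11989609×0.4279 = 0.051304
Scale to base peak (0.374182) = 100: 19.9 : 73.0 : 100.0 : 60.6 : 13.7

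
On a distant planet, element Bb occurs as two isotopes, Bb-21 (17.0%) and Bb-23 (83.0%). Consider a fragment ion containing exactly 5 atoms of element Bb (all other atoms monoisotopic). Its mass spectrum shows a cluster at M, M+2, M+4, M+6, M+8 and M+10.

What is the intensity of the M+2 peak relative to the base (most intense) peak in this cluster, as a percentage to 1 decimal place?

Binomial terms of (0.170 + 0.830)^5: M 0.0001, M+2 0.0035, M+4 0.0338, M+6 0.1652, M+8 0.4034, M+10 0.3939 → M+8 is the base peak.
P(M+8) = C(5,4) × 0.170^1 × 0.830^4 = 5 × 0.1700 × 0.47458321 = 0.403396 (base)
P(M+2) = C(5,1) × 0.170^4 × 0.830^1 = 5 × 0.00083521 × 0.8300 = 0.003466
Relative intensity = 0.003466 / 0.403396 × 100 = 0.9

0.9%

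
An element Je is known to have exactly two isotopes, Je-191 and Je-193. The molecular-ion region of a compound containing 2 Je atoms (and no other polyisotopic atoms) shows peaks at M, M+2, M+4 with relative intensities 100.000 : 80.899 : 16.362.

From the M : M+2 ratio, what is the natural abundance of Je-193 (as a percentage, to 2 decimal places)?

Let p = fractional abundance of Je-191. I(M+2)/I(M) = [C(2,1)·p^1·(1−p)] / p^2 = 2·(1−p)/p = 80.899/100.000 = 0.8090
(1−p)/p = 0.8090/2 = 0.4045  ⇒  p = 1/(1 + 0.4045) = 0.7120
Je-191: 71.20%, Je-193: 28.80%.

28.80%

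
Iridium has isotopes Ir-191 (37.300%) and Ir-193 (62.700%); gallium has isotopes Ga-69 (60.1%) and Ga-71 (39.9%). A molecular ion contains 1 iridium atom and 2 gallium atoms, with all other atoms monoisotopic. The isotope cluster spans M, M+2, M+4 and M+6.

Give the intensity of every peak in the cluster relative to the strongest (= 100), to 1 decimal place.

33.2 : 100.0 : 88.8 : 24.6

Iridium pattern (n=1): 0.3730 : 0.6270
Gallium pattern (n=2): 0.361201 : 0.479598 : 0.159201
Convolve the two distributions (both contribute in 2-u steps):
  M: 0.3730×0.361201 = 0.134728
  M+2: 0.3730×0.479598 + 0.6270×0.361201 = 0.405363
  M+4: 0.3730×0.159201 + 0.6270×0.479598 = 0.360090
  M+6: 0.6270×0.159201 = 0.099819
Scale to base peak (0.405363) = 100: 33.2 : 100.0 : 88.8 : 24.6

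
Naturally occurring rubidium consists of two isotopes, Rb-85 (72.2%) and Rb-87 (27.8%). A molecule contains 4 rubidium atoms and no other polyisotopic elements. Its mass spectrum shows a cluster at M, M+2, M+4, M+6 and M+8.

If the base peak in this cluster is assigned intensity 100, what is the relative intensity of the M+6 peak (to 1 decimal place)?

14.8

Term probabilities: M 0.2717, M+2 0.4185, M+4 0.2417, M+6 0.0620, M+8 0.0060. Base peak = M+2.
P(M+2) = C(4,1) × 0.722^3 × 0.278^1 = 4 × 0.37636705 × 0.2780 = 0.418520 (base)
P(M+6) = C(4,3) × 0.722^1 × 0.278^3 = 4 × 0.7220 × 0.02148495 = 0.062049
Relative intensity = 0.062049 / 0.418520 × 100 = 14.8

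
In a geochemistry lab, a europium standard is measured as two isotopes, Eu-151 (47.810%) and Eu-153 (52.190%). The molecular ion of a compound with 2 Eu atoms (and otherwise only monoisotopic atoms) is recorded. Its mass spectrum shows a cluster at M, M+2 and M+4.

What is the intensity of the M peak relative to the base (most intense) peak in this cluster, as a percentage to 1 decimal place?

Term probabilities: M 0.2286, M+2 0.4990, M+4 0.2724. Base peak = M+2.
P(M+2) = C(2,1) × 0.47810^1 × 0.52190^1 = 2 × 0.4781 × 0.5219 = 0.499041 (base)
P(M) = C(2,0) × 0.47810^2 × 0.52190^0 = 1 × 0.22857961 × 1.0000 = 0.228580
Relative intensity = 0.228580 / 0.499041 × 100 = 45.8

45.8%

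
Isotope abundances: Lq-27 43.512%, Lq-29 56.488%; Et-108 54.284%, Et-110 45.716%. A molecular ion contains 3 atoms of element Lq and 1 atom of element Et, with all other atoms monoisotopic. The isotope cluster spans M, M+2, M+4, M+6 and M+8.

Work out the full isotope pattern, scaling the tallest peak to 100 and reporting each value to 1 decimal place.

Element Lq pattern (n=3): 0.08238101 : 0.3208452 : 0.41652656 : 0.18024723
Element Et pattern (n=1): 0.54284 : 0.45716
Convolve the two distributions (both contribute in 2-u steps):
  M: 0.08238101×0.54284 = 0.044720
  M+2: 0.08238101×0.45716 + 0.3208452×0.54284 = 0.211829
  M+4: 0.3208452×0.45716 + 0.41652656×0.54284 = 0.372785
  M+6: 0.41652656×0.45716 + 0.18024723×0.54284 = 0.288265
  M+8: 0.18024723×0.45716 = 0.082402
Scale to base peak (0.372785) = 100: 12.0 : 56.8 : 100.0 : 77.3 : 22.1

12.0 : 56.8 : 100.0 : 77.3 : 22.1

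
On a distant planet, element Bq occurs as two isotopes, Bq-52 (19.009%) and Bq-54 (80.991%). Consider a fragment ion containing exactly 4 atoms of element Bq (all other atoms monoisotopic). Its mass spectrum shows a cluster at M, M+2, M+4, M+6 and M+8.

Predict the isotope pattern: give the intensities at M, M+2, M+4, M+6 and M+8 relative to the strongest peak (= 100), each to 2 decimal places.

Expanding (0.19009 + 0.80991)^4:
P(M) = 0.19009^4 = 0.001306
P(M+2) = 4 × 0.19009^3 × 0.80991^1 = 0.022252
P(M+4) = 6 × 0.19009^2 × 0.80991^2 = 0.142214
P(M+6) = 4 × 0.19009^1 × 0.80991^3 = 0.403952
P(M+8) = 0.80991^4 = 0.430276
The M+8 peak is largest (0.430276); scaling to 100 gives 0.30 : 5.17 : 33.05 : 93.88 : 100.00.

0.30 : 5.17 : 33.05 : 93.88 : 100.00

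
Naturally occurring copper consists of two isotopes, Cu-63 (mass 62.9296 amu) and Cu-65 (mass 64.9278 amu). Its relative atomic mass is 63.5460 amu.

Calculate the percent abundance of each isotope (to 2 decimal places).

Let x be the fractional abundance of Cu-63; then Cu-65 has abundance 1 − x.
62.9296·x + 64.9278·(1 − x) = 63.5460
(62.9296 − 64.9278)·x = 63.5460 − 64.9278
x = -1.3818 / -1.9982 = 0.69152 → 69.15% Cu-63, 30.85% Cu-65.

Cu-63: 69.15%, Cu-65: 30.85%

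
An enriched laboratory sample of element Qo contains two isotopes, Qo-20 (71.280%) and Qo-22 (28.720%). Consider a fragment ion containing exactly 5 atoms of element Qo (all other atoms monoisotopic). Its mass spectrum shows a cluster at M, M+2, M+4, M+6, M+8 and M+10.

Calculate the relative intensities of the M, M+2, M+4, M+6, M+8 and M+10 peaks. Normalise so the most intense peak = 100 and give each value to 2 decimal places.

Expanding (0.71280 + 0.28720)^5:
P(M) = 0.71280^5 = 0.184009
P(M+2) = 5 × 0.71280^4 × 0.28720^1 = 0.370702
P(M+4) = 10 × 0.71280^3 × 0.28720^2 = 0.298725
P(M+6) = 10 × 0.71280^2 × 0.28720^3 = 0.120362
P(M+8) = 5 × 0.71280^1 × 0.28720^4 = 0.024248
P(M+10) = 0.28720^5 = 0.001954
The M+2 peak is largest (0.370702); scaling to 100 gives 49.64 : 100.00 : 80.58 : 32.47 : 6.54 : 0.53.

49.64 : 100.00 : 80.58 : 32.47 : 6.54 : 0.53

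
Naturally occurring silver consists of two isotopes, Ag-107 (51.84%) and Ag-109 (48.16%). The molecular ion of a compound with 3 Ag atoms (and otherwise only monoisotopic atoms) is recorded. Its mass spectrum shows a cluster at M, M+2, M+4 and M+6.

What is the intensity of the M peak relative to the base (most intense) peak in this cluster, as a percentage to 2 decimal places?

Binomial terms of (0.5184 + 0.4816)^3: M 0.1393, M+2 0.3883, M+4 0.3607, M+6 0.1117 → M+2 is the base peak.
P(M+2) = C(3,1) × 0.5184^2 × 0.4816^1 = 3 × 0.26873856 × 0.4816 = 0.388273 (base)
P(M) = C(3,0) × 0.5184^3 × 0.4816^0 = 1 × 0.13931407 × 1.0000 = 0.139314
Relative intensity = 0.139314 / 0.388273 × 100 = 35.88

35.88%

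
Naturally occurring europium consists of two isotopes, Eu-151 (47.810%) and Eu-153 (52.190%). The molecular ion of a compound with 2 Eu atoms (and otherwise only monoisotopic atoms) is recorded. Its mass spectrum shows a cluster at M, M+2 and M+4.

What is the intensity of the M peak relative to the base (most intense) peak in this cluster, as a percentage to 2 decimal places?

45.80%

(0.47810 + 0.52190)^2 gives M 0.2286, M+2 0.4990, M+4 0.2724; the largest is M+2.
P(M+2) = C(2,1) × 0.47810^1 × 0.52190^1 = 2 × 0.4781 × 0.5219 = 0.499041 (base)
P(M) = C(2,0) × 0.47810^2 × 0.52190^0 = 1 × 0.22857961 × 1.0000 = 0.228580
Relative intensity = 0.228580 / 0.499041 × 100 = 45.80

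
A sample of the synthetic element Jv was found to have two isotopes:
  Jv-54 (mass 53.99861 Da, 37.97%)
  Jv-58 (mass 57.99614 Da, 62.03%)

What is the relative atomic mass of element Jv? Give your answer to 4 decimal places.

56.4783 Da

Weight each isotope mass by its fractional abundance: 0.3797 × 53.99861 + 0.6203 × 57.99614
= 20.503272 + 35.975006 = 56.478278 Da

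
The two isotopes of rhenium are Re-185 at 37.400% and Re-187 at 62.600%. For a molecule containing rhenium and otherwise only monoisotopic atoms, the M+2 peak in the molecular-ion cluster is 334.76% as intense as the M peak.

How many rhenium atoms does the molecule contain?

For n independent Re atoms, I(M+2)/I(M) = n · (abundance Re-187) / (abundance Re-185) = n · 0.62600/0.37400.
n = 3.3476 × 0.37400/0.62600 = 2.00 ≈ 2

2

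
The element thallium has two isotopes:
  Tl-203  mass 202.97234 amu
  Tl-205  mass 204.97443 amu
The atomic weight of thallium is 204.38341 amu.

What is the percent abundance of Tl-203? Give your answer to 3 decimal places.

29.520%

With x = fraction of Tl-203 (so Tl-205 is 1 − x):
202.97234·x + 204.97443·(1 − x) = 204.38341
(202.97234 − 204.97443)·x = 204.38341 − 204.97443
x = -0.59102 / -2.00209 = 0.29520 → 29.520% Tl-203, 70.480% Tl-205.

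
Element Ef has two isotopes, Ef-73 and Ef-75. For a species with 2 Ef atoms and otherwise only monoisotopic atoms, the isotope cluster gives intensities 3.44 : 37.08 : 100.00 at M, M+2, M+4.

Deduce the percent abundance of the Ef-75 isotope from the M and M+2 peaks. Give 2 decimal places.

Write p for the Ef-73 fraction. I(M+2)/I(M) = [C(2,1)·p^1·(1−p)] / p^2 = 2·(1−p)/p = 37.08/3.44 = 10.7791
(1−p)/p = 10.7791/2 = 5.3895  ⇒  p = 1/(1 + 5.3895) = 0.1565
Ef-73: 15.65%, Ef-75: 84.35%.

84.35%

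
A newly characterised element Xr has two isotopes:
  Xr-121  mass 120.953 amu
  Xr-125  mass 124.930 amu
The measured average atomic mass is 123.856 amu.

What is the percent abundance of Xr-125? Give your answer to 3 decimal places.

Let x be the fractional abundance of Xr-121; then Xr-125 has abundance 1 − x.
120.953·x + 124.930·(1 − x) = 123.856
(120.953 − 124.930)·x = 123.856 − 124.930
x = -1.074 / -3.977 = 0.27005 → 27.005% Xr-121, 72.995% Xr-125.

72.995%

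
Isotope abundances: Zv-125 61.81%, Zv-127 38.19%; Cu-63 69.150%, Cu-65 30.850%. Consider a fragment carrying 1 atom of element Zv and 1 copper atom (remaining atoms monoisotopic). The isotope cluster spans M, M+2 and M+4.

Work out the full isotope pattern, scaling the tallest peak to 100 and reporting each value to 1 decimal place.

Element Zv pattern (n=1): 0.6181 : 0.3819
Copper pattern (n=1): 0.6915 : 0.3085
Convolve the two distributions (both contribute in 2-u steps):
  M: 0.6181×0.6915 = 0.427416
  M+2: 0.6181×0.3085 + 0.3819×0.6915 = 0.454768
  M+4: 0.3819×0.3085 = 0.117816
Scale to base peak (0.454768) = 100: 94.0 : 100.0 : 25.9

94.0 : 100.0 : 25.9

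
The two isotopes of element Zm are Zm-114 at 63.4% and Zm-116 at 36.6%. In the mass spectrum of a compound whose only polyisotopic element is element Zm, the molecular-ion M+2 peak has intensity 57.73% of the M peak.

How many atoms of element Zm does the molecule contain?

1

The M+2/M ratio from n Zm atoms is n · q/p = n · 0.366/0.634.
n = 0.5773 × 0.634/0.366 = 1.00 ≈ 1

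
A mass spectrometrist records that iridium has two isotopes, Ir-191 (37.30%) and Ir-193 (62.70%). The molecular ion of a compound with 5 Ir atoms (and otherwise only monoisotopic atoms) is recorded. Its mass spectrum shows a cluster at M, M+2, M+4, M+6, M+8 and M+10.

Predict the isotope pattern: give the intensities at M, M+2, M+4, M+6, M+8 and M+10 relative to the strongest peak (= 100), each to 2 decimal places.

2.11 : 17.70 : 59.49 : 100.00 : 84.05 : 28.26

Expanding (0.3730 + 0.6270)^5:
P(M) = 0.3730^5 = 0.007220
P(M+2) = 5 × 0.3730^4 × 0.6270^1 = 0.060684
P(M+4) = 10 × 0.3730^3 × 0.6270^2 = 0.204015
P(M+6) = 10 × 0.3730^2 × 0.6270^3 = 0.342942
P(M+8) = 5 × 0.3730^1 × 0.6270^4 = 0.288237
P(M+10) = 0.6270^5 = 0.096903
The M+6 peak is largest (0.342942); scaling to 100 gives 2.11 : 17.70 : 59.49 : 100.00 : 84.05 : 28.26.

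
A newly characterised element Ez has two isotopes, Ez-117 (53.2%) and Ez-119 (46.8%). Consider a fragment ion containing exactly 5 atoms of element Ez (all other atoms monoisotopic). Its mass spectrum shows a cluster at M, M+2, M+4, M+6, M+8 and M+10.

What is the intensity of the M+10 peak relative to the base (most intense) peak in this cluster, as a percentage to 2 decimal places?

6.81%

Binomial terms of (0.532 + 0.468)^5: M 0.0426, M+2 0.1874, M+4 0.3298, M+6 0.2901, M+8 0.1276, M+10 0.0225 → M+4 is the base peak.
P(M+4) = C(5,2) × 0.532^3 × 0.468^2 = 10 × 0.15056877 × 0.219024 = 0.329782 (base)
P(M+10) = C(5,5) × 0.532^0 × 0.468^5 = 1 × 1.0000 × 0.02245067 = 0.022451
Relative intensity = 0.022451 / 0.329782 × 100 = 6.81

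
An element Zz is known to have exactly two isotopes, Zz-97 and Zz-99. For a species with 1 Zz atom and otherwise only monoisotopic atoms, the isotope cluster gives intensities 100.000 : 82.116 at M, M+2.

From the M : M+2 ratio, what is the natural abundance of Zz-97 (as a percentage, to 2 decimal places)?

54.91%

Write p for the Zz-97 fraction. I(M+2)/I(M) = [C(1,1)·p^0·(1−p)] / p^1 = 1·(1−p)/p = 82.116/100.000 = 0.8212
(1−p)/p = 0.8212/1 = 0.8212  ⇒  p = 1/(1 + 0.8212) = 0.5491
Zz-97: 54.91%, Zz-99: 45.09%.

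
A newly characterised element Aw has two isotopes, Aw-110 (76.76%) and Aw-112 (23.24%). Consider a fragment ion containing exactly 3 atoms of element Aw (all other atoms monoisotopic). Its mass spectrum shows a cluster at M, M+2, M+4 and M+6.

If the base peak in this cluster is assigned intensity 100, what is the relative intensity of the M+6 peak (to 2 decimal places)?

2.78

(0.7676 + 0.2324)^3 gives M 0.4523, M+2 0.4108, M+4 0.1244, M+6 0.0126; the largest is M.
P(M) = C(3,0) × 0.7676^3 × 0.2324^0 = 1 × 0.45227741 × 1.0000 = 0.452277 (base)
P(M+6) = C(3,3) × 0.7676^0 × 0.2324^3 = 1 × 1.0000 × 0.01255187 = 0.012552
Relative intensity = 0.012552 / 0.452277 × 100 = 2.78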